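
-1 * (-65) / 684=65 / 684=0.10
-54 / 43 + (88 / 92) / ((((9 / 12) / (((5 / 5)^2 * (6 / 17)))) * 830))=-8758526 / 6977395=-1.26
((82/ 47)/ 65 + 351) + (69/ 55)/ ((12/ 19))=9490407/ 26884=353.01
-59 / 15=-3.93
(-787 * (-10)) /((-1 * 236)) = -3935 /118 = -33.35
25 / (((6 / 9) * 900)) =1 / 24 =0.04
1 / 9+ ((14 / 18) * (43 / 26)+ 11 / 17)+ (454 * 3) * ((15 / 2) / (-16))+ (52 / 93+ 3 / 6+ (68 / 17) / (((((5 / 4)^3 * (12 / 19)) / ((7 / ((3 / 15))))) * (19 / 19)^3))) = -4290155383 / 8221200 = -521.84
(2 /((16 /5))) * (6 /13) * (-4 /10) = -3 /26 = -0.12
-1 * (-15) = 15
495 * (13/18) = 715/2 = 357.50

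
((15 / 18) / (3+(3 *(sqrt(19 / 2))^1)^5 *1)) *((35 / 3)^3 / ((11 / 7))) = -24010000 / 43424717360211+1083451250 *sqrt(38) / 536107621731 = 0.01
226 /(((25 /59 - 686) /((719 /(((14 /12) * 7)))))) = -19174292 /660667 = -29.02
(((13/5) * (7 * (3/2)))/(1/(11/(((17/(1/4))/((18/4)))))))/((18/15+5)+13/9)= 243243/93568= 2.60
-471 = -471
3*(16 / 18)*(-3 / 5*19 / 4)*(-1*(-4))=-152 / 5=-30.40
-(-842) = 842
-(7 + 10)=-17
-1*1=-1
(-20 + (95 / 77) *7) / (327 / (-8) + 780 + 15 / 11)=-1000 / 65163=-0.02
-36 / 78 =-6 / 13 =-0.46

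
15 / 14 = 1.07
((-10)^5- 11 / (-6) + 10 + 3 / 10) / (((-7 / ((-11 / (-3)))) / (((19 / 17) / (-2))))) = -156730981 / 5355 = -29268.16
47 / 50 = 0.94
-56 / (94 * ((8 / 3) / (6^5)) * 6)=-13608 / 47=-289.53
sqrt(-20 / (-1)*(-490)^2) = 980*sqrt(5) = 2191.35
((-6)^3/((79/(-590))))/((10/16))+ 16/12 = 612028/237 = 2582.40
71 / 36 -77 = -2701 / 36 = -75.03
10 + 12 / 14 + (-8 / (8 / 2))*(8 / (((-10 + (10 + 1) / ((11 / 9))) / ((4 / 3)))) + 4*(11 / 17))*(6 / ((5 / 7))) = 87212 / 595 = 146.57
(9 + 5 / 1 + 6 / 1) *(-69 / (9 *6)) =-230 / 9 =-25.56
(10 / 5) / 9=2 / 9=0.22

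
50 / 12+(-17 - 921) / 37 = -4703 / 222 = -21.18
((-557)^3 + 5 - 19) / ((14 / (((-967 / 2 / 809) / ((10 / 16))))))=334212039338 / 28315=11803356.50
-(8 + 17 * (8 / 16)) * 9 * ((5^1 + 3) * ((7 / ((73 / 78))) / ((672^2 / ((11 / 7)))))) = -14157 / 457856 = -0.03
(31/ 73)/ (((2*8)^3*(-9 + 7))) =-31/ 598016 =-0.00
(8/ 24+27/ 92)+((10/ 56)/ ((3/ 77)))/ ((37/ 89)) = 19831/ 1702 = 11.65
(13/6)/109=13/654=0.02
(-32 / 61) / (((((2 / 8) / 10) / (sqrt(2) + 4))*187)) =-5120 / 11407 - 1280*sqrt(2) / 11407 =-0.61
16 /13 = 1.23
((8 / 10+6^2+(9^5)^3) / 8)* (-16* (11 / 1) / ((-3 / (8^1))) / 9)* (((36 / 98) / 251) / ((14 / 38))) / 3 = 983571351035184736 / 553455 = 1777147827800.25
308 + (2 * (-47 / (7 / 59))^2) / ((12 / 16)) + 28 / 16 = 246247061 / 588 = 418787.52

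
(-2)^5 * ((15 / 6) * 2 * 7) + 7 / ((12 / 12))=-1113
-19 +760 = 741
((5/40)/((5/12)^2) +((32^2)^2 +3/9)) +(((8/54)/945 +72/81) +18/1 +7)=133775520374/127575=1048602.94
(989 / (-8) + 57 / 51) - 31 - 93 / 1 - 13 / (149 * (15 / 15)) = -4996993 / 20264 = -246.59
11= 11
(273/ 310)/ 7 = 39/ 310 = 0.13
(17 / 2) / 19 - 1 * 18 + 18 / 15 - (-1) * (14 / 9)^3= -1743643 / 138510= -12.59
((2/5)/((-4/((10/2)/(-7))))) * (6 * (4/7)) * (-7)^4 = 588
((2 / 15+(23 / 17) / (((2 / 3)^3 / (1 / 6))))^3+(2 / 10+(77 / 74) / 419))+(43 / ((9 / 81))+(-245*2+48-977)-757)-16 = -1899557922617915953 / 1052922087936000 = -1804.08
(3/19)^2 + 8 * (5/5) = 2897/361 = 8.02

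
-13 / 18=-0.72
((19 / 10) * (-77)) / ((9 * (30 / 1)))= -1463 / 2700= -0.54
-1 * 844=-844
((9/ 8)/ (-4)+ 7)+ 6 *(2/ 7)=1889/ 224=8.43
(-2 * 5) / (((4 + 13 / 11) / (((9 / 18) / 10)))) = -11 / 114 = -0.10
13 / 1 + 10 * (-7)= -57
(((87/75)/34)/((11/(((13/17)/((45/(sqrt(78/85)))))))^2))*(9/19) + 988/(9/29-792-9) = -859626139078694/696653620059375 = -1.23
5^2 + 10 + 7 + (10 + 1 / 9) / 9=3493 / 81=43.12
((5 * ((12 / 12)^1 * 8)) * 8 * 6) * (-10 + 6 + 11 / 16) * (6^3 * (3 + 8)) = -15111360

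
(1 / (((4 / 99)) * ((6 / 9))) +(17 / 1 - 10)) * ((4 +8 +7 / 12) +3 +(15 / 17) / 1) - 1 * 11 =1167775 / 1632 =715.55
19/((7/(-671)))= -12749/7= -1821.29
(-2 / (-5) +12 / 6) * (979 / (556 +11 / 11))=11748 / 2785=4.22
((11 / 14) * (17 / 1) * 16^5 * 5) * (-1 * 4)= -1960837120 / 7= -280119588.57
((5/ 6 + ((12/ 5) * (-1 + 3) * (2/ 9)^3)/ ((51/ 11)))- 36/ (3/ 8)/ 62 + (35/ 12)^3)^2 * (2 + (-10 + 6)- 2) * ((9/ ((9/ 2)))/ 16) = -8784293787552326761/ 30227779069747200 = -290.60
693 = 693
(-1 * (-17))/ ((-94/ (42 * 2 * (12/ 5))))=-8568/ 235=-36.46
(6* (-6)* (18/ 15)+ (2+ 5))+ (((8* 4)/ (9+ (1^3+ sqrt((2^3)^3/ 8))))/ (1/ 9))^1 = -101/ 5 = -20.20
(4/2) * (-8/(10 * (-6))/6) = 2/45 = 0.04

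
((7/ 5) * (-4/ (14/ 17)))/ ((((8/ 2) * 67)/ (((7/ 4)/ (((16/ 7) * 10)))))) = -833/ 428800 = -0.00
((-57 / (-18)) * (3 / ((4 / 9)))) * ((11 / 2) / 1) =1881 / 16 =117.56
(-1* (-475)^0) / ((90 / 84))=-14 / 15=-0.93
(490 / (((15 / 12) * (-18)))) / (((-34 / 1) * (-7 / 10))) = -140 / 153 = -0.92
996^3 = 988047936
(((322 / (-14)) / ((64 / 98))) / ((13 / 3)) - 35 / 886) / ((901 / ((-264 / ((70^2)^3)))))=7095297 / 348836612852000000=0.00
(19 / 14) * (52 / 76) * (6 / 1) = 5.57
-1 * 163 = -163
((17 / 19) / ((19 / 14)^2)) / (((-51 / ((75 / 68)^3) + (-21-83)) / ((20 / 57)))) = -390468750 / 325319400053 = -0.00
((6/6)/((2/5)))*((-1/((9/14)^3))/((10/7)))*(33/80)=-26411/9720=-2.72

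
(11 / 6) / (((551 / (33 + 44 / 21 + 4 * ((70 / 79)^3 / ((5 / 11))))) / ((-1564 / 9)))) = -23.83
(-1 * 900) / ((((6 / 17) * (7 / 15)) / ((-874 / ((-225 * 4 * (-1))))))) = 37145 / 7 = 5306.43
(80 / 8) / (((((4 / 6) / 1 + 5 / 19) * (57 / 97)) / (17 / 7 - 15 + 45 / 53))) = -4218530 / 19663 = -214.54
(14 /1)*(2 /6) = 14 /3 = 4.67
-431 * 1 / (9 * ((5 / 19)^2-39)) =155591 / 126486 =1.23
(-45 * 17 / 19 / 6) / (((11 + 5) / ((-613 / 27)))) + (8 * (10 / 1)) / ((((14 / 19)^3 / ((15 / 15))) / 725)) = 272128120015 / 1876896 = 144988.39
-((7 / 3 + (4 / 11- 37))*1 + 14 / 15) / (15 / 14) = 31.15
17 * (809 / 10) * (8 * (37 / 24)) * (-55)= -5597471 / 6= -932911.83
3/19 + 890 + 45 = 17768/19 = 935.16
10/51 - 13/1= -653/51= -12.80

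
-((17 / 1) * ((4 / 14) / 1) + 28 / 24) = -253 / 42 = -6.02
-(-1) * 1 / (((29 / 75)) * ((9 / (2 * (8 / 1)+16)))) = 800 / 87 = 9.20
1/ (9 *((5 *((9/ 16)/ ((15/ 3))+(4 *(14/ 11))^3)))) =21296/ 126551331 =0.00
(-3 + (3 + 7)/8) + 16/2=25/4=6.25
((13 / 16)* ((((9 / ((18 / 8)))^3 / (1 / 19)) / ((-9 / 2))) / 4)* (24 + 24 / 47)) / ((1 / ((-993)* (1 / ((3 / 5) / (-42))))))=-93516091.91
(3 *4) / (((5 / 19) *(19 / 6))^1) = 72 / 5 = 14.40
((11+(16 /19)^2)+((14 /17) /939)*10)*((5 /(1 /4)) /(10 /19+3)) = 1350522820 /20320899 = 66.46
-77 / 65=-1.18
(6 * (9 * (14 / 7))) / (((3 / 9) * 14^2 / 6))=9.92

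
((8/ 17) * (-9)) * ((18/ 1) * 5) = -6480/ 17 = -381.18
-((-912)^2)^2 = -691798081536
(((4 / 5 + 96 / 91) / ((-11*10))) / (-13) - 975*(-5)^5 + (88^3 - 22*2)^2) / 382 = 151063741798144597 / 124274150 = 1215568497.54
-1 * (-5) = 5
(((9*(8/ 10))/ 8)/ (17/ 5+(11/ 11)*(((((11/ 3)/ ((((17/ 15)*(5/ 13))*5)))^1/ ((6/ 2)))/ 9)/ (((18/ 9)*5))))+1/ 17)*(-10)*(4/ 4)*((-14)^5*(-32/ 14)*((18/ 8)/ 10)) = -1187445321216/ 1328941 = -893527.49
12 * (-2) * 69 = -1656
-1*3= -3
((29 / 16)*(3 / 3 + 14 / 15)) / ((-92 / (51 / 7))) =-14297 / 51520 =-0.28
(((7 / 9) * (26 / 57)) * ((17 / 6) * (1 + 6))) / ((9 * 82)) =10829 / 1135782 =0.01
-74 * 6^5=-575424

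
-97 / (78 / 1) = -97 / 78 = -1.24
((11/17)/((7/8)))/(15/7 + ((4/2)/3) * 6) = 88/731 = 0.12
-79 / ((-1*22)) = 79 / 22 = 3.59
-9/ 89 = -0.10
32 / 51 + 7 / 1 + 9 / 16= 6683 / 816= 8.19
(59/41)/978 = 59/40098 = 0.00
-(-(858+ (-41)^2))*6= 15234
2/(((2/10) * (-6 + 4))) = -5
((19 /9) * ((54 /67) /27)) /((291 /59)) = 2242 /175473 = 0.01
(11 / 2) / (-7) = -11 / 14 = -0.79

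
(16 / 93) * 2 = 0.34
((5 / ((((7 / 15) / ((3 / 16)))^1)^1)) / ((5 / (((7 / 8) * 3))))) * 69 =72.77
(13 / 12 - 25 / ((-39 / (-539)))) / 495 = -53731 / 77220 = -0.70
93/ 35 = 2.66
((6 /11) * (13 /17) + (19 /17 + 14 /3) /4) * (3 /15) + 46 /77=76187 /78540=0.97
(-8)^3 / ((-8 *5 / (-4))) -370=-2106 / 5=-421.20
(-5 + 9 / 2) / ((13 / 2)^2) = -0.01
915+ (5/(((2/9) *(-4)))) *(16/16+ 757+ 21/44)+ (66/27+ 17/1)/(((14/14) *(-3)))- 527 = -36922243/9504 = -3884.92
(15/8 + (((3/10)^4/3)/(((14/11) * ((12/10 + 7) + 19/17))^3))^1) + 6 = 23897830193/3034644480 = 7.88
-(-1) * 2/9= 2/9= 0.22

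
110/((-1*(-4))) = 55/2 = 27.50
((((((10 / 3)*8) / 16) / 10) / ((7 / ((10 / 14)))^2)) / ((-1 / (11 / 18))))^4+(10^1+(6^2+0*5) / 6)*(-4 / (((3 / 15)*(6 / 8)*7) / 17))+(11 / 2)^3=-869.82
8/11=0.73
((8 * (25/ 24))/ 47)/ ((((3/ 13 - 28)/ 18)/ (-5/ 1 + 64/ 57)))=143650/ 322373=0.45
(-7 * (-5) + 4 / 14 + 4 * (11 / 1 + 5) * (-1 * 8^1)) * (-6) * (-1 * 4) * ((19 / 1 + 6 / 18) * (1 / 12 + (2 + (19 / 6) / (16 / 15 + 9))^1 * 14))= -22786944764 / 3171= -7186043.76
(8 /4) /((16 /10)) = 1.25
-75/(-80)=15/16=0.94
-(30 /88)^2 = -225 /1936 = -0.12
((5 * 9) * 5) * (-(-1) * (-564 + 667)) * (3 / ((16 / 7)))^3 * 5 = 1073118375 / 4096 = 261991.79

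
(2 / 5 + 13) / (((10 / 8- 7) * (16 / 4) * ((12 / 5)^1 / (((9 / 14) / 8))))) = -201 / 10304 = -0.02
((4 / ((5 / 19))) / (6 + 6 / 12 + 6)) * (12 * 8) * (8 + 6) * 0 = 0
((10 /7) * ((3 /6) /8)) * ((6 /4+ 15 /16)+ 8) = 835 /896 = 0.93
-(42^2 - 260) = -1504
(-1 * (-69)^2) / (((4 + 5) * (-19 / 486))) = 257094 / 19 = 13531.26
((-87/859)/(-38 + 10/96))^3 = 72825163776/3814851076285946761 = 0.00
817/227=3.60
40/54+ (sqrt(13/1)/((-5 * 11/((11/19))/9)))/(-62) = 9 * sqrt(13)/5890+ 20/27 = 0.75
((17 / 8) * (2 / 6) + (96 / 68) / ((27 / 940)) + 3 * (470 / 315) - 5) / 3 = 422701 / 25704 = 16.44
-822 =-822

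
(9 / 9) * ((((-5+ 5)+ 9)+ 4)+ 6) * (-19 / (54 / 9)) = -361 / 6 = -60.17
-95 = -95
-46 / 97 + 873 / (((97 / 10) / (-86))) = -750826 / 97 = -7740.47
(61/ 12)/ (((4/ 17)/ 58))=30073/ 24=1253.04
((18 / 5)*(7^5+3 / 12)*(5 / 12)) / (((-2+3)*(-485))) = -201687 / 3880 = -51.98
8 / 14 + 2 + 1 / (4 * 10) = 727 / 280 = 2.60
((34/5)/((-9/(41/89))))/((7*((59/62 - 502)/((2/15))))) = 172856/13063609125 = 0.00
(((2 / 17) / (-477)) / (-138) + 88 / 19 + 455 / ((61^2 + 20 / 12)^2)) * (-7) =-42988388005651291 / 1325930628197376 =-32.42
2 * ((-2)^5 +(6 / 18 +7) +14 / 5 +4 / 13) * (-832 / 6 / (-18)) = -134528 / 405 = -332.17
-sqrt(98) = -9.90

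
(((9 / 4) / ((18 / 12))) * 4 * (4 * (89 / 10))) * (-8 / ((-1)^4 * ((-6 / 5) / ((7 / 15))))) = 9968 / 15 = 664.53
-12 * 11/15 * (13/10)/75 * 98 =-14.95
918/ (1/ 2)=1836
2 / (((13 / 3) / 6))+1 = 49 / 13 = 3.77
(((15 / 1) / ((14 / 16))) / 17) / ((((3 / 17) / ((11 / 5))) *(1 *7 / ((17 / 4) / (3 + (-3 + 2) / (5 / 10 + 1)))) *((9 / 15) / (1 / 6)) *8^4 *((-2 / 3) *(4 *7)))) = -0.00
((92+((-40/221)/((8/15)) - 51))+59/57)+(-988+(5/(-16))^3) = -48828331745/51597312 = -946.33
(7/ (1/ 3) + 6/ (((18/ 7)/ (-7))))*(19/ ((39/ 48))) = 4256/ 39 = 109.13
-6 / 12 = -1 / 2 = -0.50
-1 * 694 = -694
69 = 69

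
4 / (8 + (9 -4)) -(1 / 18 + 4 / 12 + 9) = -2125 / 234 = -9.08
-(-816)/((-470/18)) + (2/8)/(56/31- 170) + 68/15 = -43651719/1633720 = -26.72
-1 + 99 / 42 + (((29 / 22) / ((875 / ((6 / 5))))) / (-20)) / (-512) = 668800087 / 492800000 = 1.36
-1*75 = -75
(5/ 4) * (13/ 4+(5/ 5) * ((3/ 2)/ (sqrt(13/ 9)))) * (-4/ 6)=-65/ 24 - 15 * sqrt(13)/ 52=-3.75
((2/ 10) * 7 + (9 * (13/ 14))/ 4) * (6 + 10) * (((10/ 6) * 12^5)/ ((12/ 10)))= 135060480/ 7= 19294354.29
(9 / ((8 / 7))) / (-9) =-7 / 8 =-0.88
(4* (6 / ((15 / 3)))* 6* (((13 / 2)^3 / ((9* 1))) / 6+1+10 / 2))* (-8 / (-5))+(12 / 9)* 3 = 38612 / 75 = 514.83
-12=-12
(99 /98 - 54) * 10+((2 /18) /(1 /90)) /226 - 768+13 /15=-107721259 /83055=-1296.99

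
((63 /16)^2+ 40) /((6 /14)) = 99463 /768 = 129.51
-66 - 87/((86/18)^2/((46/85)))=-10697052/157165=-68.06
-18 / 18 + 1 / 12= -11 / 12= -0.92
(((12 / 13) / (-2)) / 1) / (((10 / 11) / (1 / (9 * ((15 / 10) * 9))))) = -0.00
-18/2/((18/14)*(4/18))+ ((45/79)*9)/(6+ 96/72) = -26766/869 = -30.80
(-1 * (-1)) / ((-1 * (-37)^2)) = -0.00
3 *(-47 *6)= -846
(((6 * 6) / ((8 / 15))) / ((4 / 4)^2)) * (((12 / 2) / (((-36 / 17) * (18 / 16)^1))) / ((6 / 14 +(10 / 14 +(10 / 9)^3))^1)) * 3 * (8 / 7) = -185895 / 802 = -231.79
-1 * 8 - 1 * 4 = -12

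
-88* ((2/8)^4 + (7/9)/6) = -10153/864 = -11.75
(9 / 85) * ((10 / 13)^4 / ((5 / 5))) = 18000 / 485537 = 0.04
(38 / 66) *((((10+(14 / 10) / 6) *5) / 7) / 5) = 5833 / 6930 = 0.84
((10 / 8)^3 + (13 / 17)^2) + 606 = 11255517 / 18496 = 608.54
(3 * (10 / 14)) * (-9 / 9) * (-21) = 45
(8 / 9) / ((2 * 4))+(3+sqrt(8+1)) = 6.11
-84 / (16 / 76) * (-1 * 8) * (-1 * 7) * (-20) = 446880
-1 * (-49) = 49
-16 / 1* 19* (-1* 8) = 2432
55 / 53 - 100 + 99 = 2 / 53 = 0.04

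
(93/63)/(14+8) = 31/462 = 0.07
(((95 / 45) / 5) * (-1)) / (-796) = 19 / 35820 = 0.00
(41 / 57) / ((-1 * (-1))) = 41 / 57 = 0.72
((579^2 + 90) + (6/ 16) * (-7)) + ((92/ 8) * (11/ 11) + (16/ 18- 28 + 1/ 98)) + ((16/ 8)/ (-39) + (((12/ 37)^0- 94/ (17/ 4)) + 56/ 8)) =261428298863/ 779688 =335298.61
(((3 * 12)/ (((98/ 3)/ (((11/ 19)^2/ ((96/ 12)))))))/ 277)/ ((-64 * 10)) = -3267/ 12543623680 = -0.00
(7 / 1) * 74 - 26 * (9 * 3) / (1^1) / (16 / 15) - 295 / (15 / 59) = -31211 / 24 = -1300.46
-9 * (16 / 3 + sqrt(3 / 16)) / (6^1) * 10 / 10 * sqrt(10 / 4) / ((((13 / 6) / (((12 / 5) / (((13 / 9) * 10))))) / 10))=-2592 * sqrt(10) / 845 - 243 * sqrt(30) / 1690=-10.49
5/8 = 0.62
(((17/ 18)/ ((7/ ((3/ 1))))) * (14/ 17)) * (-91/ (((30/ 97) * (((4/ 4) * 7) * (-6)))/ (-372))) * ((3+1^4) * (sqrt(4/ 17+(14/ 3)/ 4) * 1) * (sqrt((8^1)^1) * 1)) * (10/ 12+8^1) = -8287292 * sqrt(7293)/ 6885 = -102792.59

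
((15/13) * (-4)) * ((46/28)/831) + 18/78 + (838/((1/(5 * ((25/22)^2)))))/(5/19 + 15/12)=250856707371/70151081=3575.95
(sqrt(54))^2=54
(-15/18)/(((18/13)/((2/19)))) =-65/1026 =-0.06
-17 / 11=-1.55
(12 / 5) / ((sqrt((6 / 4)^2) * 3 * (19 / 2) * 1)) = 16 / 285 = 0.06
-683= -683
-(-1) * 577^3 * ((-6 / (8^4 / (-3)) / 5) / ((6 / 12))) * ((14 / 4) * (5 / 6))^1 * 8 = 4034100693 / 512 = 7879102.92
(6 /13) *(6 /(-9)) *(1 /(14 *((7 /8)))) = -16 /637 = -0.03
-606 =-606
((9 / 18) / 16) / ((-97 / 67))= -67 / 3104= -0.02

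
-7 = -7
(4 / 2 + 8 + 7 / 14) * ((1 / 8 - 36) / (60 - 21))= -2009 / 208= -9.66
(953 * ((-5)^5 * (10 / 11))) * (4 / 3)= -119125000 / 33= -3609848.48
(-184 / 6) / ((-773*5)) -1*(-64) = 742172 / 11595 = 64.01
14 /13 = 1.08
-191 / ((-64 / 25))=4775 / 64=74.61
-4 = -4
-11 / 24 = -0.46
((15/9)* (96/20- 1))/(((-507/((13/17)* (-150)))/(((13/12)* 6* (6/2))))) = 475/17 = 27.94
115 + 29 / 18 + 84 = 3611 / 18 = 200.61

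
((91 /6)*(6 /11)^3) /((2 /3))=4914 /1331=3.69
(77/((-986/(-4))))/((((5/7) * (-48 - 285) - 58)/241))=-259798/1021003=-0.25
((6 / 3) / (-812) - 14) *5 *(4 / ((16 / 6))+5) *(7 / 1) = -369525 / 116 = -3185.56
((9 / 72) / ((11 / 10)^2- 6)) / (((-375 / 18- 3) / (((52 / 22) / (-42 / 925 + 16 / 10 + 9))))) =138750 / 565853717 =0.00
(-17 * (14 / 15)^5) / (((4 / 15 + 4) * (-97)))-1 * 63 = -618453031 / 9821250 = -62.97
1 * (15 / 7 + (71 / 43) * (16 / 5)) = 11177 / 1505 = 7.43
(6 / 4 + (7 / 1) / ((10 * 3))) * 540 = 936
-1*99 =-99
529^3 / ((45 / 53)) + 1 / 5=7845902126 / 45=174353380.58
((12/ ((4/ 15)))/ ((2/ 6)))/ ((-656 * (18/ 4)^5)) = -10/ 89667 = -0.00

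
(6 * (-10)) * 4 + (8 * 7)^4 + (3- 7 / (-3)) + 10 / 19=560552926 / 57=9834261.86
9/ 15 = 3/ 5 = 0.60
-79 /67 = -1.18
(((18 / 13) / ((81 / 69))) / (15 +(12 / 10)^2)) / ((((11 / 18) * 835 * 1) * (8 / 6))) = 0.00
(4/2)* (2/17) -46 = -778/17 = -45.76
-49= -49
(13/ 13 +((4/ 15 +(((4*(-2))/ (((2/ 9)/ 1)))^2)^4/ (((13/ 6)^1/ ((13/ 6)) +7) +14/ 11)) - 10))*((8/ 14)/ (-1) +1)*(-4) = -310322089811252/ 595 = -521549730775.21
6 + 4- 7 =3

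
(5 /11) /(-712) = -5 /7832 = -0.00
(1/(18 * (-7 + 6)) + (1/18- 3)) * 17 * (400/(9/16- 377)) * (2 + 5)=2284800/6023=379.35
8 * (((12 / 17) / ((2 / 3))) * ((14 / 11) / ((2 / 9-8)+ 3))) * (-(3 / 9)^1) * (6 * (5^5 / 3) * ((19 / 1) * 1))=718200000 / 8041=89317.25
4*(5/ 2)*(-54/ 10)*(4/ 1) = -216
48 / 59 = 0.81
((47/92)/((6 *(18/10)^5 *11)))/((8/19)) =2790625/2868364224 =0.00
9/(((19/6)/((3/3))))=54/19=2.84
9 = 9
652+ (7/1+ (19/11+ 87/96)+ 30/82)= 9553975/14432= 662.00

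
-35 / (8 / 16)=-70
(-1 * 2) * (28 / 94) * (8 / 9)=-224 / 423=-0.53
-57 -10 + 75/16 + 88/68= -61.02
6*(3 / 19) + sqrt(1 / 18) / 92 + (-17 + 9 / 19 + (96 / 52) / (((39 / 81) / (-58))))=-764120 / 3211 + sqrt(2) / 552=-237.97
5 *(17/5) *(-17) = -289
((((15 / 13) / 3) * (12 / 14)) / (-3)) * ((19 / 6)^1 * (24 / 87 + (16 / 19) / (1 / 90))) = -16120 / 609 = -26.47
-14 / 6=-7 / 3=-2.33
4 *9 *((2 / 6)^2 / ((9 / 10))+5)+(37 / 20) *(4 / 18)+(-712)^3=-32484954883 / 90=-360943943.14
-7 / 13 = -0.54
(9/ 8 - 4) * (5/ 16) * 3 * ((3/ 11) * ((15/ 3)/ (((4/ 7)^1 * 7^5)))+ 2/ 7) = -10418655/ 13522432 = -0.77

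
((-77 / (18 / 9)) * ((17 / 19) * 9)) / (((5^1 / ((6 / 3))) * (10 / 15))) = -186.02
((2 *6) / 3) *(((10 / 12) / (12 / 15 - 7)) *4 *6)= -400 / 31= -12.90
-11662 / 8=-5831 / 4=-1457.75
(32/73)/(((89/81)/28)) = 72576/6497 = 11.17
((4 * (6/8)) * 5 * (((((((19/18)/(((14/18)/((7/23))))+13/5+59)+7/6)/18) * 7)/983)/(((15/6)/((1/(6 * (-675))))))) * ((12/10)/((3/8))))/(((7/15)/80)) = -0.02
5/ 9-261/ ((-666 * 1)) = 631/ 666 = 0.95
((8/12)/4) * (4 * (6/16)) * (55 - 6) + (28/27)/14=1331/108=12.32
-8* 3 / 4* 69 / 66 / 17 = -69 / 187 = -0.37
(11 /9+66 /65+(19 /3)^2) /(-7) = -8258 /1365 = -6.05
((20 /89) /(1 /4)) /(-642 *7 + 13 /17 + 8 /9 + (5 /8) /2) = -195840 /978688411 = -0.00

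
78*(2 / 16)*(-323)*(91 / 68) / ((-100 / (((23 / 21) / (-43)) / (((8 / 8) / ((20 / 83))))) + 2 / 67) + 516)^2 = -160127114511 / 10735543525051024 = -0.00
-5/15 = -1/3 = -0.33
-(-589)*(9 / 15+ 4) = 13547 / 5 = 2709.40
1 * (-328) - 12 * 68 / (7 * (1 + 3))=-2500 / 7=-357.14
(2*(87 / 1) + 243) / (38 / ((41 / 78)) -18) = 5699 / 742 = 7.68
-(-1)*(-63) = -63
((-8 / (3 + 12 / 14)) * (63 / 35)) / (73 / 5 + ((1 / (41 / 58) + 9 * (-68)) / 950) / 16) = -3489920 / 13610529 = -0.26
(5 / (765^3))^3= 1 / 717865204717802297390625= 0.00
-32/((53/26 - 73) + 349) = -832/7229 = -0.12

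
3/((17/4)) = 12/17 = 0.71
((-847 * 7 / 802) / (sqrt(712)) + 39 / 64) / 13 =3 / 64 - 5929 * sqrt(178) / 3711656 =0.03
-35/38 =-0.92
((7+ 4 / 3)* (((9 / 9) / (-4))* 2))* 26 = -325 / 3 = -108.33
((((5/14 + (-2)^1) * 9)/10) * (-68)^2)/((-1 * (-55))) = -239292/1925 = -124.31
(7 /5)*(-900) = -1260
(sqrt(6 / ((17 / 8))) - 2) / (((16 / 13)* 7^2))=-13 / 392+ 13* sqrt(51) / 3332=-0.01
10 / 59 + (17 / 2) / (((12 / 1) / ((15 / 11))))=5895 / 5192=1.14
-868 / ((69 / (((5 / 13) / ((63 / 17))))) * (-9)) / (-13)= -10540 / 944541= -0.01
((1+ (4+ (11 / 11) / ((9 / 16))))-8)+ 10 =79 / 9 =8.78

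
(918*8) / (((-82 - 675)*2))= -3672 / 757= -4.85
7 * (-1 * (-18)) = 126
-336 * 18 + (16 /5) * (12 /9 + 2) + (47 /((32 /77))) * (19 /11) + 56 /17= -9528751 /1632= -5838.70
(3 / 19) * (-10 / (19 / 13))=-390 / 361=-1.08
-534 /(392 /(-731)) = 195177 /196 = 995.80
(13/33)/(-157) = -0.00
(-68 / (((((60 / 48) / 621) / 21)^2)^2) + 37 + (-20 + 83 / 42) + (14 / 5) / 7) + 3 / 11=-232613241458808104297831 / 288750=-805586983407127633.93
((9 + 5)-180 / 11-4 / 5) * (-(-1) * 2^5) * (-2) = 11136 / 55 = 202.47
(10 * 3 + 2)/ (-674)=-16/ 337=-0.05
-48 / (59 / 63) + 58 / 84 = -125297 / 2478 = -50.56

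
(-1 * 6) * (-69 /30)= 69 /5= 13.80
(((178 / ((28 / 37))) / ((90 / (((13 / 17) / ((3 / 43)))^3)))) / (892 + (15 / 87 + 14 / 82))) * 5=683925834468383 / 35467029459792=19.28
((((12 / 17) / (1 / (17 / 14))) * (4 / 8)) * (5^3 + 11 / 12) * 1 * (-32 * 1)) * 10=-120880 / 7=-17268.57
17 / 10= 1.70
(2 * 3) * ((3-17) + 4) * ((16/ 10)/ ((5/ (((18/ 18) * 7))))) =-672/ 5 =-134.40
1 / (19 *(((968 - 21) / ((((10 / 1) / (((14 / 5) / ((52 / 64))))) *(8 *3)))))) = 975 / 251902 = 0.00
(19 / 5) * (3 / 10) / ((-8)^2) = 57 / 3200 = 0.02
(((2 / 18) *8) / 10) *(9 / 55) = 4 / 275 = 0.01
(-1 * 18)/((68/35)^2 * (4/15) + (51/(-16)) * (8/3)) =661500/275383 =2.40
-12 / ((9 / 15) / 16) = -320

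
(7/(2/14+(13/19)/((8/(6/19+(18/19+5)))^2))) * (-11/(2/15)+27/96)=-1768510842/1727627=-1023.66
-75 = -75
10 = 10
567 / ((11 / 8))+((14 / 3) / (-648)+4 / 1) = 4451683 / 10692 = 416.36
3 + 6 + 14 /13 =10.08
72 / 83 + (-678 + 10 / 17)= -954604 / 1411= -676.54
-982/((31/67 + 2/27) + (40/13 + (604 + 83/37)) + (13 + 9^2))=-1.40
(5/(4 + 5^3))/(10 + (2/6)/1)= 5/1333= 0.00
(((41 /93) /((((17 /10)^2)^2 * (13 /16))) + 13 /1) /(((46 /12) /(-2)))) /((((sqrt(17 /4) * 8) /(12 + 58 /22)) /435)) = -365195031915 * sqrt(17) /572202371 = -2631.48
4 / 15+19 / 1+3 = 334 / 15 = 22.27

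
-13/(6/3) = -13/2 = -6.50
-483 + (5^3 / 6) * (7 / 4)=-10717 / 24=-446.54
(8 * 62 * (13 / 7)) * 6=38688 / 7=5526.86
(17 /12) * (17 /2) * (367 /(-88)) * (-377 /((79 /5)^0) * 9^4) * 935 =7433151182145 /64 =116142987221.02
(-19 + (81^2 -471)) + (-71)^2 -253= 10859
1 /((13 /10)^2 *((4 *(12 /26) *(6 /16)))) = 100 /117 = 0.85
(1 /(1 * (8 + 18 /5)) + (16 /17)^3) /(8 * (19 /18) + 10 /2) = 2359197 /34479434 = 0.07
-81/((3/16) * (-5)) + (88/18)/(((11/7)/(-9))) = 292/5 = 58.40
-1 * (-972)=972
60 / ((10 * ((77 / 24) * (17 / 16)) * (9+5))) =1152 / 9163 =0.13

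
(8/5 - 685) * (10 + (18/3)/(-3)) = -27336/5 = -5467.20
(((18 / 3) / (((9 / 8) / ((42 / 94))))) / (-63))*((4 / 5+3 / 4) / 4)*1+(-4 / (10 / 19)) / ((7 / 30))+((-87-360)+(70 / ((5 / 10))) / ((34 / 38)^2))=-1303733908 / 4278645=-304.71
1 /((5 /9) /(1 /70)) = 9 /350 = 0.03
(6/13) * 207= 1242/13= 95.54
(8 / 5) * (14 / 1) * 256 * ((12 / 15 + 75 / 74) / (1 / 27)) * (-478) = -124148699136 / 925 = -134214809.88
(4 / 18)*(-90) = -20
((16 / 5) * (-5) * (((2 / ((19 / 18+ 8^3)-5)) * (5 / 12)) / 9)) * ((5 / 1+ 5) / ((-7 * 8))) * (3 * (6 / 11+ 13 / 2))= 50 / 4543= 0.01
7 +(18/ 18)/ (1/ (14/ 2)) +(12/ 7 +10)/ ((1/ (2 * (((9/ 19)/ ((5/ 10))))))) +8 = 5878/ 133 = 44.20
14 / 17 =0.82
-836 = -836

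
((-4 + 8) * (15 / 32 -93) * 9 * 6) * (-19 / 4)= 1518993 / 16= 94937.06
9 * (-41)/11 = -369/11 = -33.55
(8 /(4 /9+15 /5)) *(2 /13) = 144 /403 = 0.36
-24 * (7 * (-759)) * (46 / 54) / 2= 162932 / 3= 54310.67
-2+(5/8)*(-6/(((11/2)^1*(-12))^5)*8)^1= -417444187/208722096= -2.00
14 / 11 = 1.27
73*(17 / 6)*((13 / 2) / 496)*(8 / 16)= 1.36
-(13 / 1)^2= -169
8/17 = 0.47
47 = 47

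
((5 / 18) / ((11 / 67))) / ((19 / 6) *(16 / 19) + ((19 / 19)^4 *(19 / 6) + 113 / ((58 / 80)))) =1943 / 185691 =0.01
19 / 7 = 2.71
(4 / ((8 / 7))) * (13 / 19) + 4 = 243 / 38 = 6.39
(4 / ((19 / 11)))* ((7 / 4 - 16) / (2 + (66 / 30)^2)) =-275 / 57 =-4.82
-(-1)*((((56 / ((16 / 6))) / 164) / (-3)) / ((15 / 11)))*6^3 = -1386 / 205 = -6.76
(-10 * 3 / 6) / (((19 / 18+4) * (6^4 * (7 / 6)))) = -0.00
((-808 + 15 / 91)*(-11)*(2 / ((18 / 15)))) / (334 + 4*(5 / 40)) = 8086430 / 182637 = 44.28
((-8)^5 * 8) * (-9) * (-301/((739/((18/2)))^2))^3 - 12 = -36147536689257082668/162879576091729561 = -221.93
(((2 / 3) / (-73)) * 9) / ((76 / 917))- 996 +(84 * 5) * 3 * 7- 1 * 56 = 21545681 / 2774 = 7767.01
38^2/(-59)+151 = 7465/59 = 126.53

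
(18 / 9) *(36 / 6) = 12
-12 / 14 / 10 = -3 / 35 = -0.09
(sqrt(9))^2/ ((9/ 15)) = 15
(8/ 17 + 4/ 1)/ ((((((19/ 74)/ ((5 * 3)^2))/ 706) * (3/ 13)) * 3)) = 67917200/ 17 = 3995129.41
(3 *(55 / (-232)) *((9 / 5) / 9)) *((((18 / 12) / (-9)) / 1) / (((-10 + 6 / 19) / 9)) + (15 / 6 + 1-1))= -32241 / 85376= -0.38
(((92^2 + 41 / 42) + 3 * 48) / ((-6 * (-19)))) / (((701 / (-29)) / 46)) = -241171859 / 1678194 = -143.71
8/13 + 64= 64.62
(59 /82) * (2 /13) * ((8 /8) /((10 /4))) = 118 /2665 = 0.04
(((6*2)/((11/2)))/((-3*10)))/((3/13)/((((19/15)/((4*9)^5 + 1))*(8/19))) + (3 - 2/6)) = -1248/448961409985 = -0.00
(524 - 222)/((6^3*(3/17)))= 2567/324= 7.92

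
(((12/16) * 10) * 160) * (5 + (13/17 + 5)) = 219600/17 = 12917.65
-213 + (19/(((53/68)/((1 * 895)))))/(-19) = -1361.30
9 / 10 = 0.90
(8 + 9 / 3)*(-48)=-528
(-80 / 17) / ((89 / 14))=-1120 / 1513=-0.74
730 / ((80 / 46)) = 1679 / 4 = 419.75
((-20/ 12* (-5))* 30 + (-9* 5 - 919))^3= -363994344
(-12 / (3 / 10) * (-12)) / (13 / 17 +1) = 272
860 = 860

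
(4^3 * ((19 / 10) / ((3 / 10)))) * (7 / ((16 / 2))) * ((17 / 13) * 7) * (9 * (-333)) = -126489384 / 13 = -9729952.62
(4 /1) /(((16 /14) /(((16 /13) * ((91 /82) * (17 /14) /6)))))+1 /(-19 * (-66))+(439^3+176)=4349865838513 /51414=84604695.97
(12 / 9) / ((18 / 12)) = 8 / 9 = 0.89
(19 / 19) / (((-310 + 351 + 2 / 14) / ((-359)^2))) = 902167 / 288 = 3132.52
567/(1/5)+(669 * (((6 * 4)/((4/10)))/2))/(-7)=-225/7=-32.14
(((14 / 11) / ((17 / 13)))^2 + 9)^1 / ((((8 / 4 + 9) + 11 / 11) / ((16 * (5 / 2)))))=33.16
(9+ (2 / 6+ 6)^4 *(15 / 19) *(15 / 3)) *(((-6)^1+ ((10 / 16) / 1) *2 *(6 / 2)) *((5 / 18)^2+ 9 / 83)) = -428522269 / 161352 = -2655.82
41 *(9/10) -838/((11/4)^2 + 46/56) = -592069/9390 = -63.05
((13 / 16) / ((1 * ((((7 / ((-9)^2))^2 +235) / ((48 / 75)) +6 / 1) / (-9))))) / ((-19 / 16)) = 236196 / 14314657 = 0.02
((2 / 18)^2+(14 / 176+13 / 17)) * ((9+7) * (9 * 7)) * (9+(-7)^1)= 2906372 / 1683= 1726.90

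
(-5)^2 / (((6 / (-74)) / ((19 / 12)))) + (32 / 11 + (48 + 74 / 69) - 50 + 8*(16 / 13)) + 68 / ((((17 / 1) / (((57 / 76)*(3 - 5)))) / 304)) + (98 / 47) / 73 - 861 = -1284275056685 / 406244124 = -3161.34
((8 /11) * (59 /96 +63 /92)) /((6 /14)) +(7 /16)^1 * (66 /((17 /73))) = 39079873 /309672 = 126.20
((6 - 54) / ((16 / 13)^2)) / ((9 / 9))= -507 / 16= -31.69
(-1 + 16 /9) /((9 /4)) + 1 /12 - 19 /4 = -350 /81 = -4.32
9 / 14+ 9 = 135 / 14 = 9.64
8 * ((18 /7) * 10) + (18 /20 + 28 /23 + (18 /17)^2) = 97223641 /465290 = 208.95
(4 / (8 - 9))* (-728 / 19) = 2912 / 19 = 153.26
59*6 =354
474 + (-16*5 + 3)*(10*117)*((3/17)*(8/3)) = -41921.29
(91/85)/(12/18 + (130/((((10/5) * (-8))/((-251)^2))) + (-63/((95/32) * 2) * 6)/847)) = -5021016/2400708606797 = -0.00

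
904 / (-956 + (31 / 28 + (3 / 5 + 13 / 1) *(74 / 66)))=-4176480 / 4341157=-0.96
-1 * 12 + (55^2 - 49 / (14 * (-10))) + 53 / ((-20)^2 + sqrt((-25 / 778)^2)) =3751484351 / 1244900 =3013.48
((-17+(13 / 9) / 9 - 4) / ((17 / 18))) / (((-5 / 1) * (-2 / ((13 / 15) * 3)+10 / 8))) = 175552 / 19125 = 9.18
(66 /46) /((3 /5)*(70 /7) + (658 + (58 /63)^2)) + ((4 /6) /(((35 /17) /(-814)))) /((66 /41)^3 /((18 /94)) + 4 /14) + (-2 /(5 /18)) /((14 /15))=-26673135446692067 /1357046154262932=-19.66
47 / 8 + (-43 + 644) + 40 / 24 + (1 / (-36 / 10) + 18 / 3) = 44227 / 72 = 614.26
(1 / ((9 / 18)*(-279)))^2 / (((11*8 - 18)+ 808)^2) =1 / 15001595361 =0.00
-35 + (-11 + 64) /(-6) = -263 /6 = -43.83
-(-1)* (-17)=-17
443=443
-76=-76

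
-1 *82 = -82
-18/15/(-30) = 1/25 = 0.04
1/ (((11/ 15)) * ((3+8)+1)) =5/ 44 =0.11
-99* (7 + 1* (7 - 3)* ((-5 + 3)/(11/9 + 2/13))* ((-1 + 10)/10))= -140877/805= -175.00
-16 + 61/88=-1347/88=-15.31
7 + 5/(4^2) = 117/16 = 7.31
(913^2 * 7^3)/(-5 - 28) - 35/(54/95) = -467862871/54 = -8664127.24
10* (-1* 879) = -8790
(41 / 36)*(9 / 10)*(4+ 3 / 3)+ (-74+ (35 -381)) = -3319 / 8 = -414.88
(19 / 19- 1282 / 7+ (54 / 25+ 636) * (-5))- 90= -121203 / 35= -3462.94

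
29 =29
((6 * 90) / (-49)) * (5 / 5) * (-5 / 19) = 2700 / 931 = 2.90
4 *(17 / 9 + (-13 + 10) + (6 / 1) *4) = 824 / 9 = 91.56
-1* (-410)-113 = 297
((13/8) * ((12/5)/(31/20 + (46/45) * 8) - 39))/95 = -882141/1330760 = -0.66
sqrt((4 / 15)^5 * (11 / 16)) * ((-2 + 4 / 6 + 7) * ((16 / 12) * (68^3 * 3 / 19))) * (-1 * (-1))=171051008 * sqrt(165) / 192375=11421.39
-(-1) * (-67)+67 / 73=-66.08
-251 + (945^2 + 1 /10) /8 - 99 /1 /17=151464987 /1360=111371.31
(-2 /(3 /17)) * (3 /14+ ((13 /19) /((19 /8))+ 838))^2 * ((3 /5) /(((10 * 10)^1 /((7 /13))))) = -25743.77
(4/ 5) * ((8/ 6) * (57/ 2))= 152/ 5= 30.40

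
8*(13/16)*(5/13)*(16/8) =5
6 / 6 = 1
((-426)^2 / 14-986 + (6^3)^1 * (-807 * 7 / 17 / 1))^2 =50638537637776 / 14161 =3575915375.88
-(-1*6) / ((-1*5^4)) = -6 / 625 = -0.01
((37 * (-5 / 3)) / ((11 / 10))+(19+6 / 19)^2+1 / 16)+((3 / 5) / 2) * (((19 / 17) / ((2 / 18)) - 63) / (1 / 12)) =126.51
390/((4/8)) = 780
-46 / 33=-1.39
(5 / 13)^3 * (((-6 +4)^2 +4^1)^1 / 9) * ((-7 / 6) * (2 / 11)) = -7000 / 652509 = -0.01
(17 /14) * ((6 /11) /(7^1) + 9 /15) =4437 /5390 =0.82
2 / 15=0.13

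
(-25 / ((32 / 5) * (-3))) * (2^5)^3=128000 / 3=42666.67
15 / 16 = 0.94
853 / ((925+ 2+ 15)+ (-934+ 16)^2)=0.00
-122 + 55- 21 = -88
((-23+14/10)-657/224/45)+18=-821/224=-3.67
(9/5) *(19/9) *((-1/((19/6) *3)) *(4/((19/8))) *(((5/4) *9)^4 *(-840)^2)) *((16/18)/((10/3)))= -38578680000/19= -2030456842.11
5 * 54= 270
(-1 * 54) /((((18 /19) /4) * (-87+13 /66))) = 15048 /5729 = 2.63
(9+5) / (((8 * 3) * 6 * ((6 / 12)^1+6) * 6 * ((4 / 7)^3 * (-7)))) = -343 / 179712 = -0.00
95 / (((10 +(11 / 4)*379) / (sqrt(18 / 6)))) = 380*sqrt(3) / 4209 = 0.16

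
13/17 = 0.76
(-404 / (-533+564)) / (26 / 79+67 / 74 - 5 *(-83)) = -2361784 / 75432517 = -0.03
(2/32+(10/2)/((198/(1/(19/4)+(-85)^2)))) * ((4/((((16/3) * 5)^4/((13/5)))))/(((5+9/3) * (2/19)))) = 642685797/144179200000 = 0.00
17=17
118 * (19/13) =2242/13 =172.46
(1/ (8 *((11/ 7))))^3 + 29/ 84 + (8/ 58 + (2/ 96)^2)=602736455/ 1245049344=0.48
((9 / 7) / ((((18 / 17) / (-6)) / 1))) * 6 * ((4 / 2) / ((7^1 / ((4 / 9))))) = -272 / 49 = -5.55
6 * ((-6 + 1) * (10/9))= -100/3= -33.33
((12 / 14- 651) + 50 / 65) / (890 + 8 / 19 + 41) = -0.70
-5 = -5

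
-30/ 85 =-0.35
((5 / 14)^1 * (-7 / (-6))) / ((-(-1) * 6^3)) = 5 / 2592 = 0.00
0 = 0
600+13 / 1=613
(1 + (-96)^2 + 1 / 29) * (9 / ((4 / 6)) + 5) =4944939 / 29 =170515.14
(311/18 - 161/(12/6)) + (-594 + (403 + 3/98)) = -224197/882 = -254.19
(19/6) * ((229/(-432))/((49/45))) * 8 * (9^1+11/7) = -804935/6174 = -130.37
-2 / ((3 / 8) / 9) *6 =-288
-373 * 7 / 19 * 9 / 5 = -23499 / 95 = -247.36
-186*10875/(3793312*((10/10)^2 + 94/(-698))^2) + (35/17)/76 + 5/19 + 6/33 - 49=-49.24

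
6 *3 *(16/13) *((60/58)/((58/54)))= 233280/10933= 21.34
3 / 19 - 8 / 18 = -49 / 171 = -0.29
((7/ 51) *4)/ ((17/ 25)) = 700/ 867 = 0.81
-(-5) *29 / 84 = 145 / 84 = 1.73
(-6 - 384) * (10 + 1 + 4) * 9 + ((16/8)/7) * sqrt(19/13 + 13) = -52650 + 4 * sqrt(611)/91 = -52648.91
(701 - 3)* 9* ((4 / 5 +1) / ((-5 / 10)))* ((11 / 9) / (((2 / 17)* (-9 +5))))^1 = 587367 / 10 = 58736.70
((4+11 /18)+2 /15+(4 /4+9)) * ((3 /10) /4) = 1327 /1200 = 1.11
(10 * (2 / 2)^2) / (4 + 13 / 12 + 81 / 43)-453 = -451.56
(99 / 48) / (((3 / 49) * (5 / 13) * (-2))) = -7007 / 160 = -43.79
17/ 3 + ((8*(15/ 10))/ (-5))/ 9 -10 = -23/ 5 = -4.60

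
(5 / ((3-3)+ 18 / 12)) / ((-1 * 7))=-10 / 21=-0.48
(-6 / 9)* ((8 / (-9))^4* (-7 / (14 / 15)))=20480 / 6561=3.12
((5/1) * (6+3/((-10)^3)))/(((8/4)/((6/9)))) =1999/200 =10.00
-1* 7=-7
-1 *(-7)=7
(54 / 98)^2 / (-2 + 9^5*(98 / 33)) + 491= 2273977004611 / 4631317712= 491.00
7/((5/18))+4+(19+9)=286/5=57.20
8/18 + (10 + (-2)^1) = 8.44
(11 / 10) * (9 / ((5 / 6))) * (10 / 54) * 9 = 19.80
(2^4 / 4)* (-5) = -20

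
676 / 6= 338 / 3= 112.67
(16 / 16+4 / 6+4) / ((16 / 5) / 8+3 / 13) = 1105 / 123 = 8.98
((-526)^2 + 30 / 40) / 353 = 1106707 / 1412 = 783.79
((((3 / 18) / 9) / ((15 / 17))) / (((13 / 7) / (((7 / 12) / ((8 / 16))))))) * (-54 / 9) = -833 / 10530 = -0.08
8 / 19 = 0.42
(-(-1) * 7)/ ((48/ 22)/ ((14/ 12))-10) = -0.86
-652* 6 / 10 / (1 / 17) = -33252 / 5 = -6650.40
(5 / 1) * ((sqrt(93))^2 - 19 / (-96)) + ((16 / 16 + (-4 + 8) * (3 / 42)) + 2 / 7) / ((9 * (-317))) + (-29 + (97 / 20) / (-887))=1238535665429 / 2834284320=436.98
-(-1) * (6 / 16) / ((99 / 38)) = 19 / 132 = 0.14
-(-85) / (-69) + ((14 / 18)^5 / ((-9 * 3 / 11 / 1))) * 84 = -134118283 / 12223143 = -10.97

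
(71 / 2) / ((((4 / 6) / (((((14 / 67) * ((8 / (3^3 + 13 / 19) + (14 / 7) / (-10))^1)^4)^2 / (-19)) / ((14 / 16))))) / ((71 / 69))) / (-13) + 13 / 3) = 128864997812938918062168 / 17540301952012138323301458838061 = 0.00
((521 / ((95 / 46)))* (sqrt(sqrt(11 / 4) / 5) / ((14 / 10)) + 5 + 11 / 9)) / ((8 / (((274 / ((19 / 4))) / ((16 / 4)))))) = 1641671* sqrt(10)* 11^(1 / 4) / 50540 + 45966788 / 16245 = 3016.66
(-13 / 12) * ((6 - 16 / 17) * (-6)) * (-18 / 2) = -5031 / 17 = -295.94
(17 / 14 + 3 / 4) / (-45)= -11 / 252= -0.04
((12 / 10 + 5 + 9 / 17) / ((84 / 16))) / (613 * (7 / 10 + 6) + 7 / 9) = 0.00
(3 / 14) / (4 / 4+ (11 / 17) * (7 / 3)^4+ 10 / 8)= 8262 / 826259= 0.01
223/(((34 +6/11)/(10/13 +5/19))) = 125103/18772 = 6.66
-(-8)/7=8/7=1.14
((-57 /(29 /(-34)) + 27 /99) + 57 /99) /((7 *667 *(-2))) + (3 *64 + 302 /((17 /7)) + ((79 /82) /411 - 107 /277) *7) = 74140493459386555 /236373573919098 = 313.66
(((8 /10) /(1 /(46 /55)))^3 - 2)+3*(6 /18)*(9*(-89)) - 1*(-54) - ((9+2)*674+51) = -170819301746 /20796875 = -8213.70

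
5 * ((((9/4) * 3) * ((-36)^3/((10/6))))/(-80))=59049/5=11809.80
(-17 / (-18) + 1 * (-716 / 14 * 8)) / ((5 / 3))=-51433 / 210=-244.92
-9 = -9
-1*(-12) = 12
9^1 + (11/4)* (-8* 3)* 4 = -255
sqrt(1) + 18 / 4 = 11 / 2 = 5.50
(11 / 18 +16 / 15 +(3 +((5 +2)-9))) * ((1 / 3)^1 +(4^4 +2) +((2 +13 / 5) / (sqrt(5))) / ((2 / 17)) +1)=94231 * sqrt(5) / 4500 +93749 / 135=741.26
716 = 716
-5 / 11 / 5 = -1 / 11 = -0.09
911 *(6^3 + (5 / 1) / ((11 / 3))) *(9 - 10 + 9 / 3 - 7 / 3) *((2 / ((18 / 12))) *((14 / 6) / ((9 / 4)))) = -81319504 / 891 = -91267.68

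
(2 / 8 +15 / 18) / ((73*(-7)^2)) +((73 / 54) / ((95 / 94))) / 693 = 8113349 / 3633301980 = 0.00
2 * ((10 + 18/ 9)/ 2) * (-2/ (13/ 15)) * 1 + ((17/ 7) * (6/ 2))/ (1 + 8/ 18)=-2061/ 91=-22.65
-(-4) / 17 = 4 / 17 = 0.24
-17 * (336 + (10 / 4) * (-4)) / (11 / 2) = -11084 / 11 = -1007.64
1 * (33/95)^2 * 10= 1.21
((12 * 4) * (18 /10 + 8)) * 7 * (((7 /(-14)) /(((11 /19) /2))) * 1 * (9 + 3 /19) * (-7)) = 20053152 /55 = 364602.76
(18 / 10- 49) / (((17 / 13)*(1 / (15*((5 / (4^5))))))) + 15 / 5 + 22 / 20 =31691 / 21760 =1.46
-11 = -11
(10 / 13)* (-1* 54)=-540 / 13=-41.54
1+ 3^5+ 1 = 245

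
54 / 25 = 2.16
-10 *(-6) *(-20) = -1200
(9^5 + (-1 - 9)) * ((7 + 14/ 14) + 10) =1062702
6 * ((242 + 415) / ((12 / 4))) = 1314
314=314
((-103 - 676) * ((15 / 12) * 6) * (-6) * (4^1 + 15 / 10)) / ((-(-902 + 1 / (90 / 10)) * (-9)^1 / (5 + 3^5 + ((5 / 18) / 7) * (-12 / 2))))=-668767605 / 113638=-5885.07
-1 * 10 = -10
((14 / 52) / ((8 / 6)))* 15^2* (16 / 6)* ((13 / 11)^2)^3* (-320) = -187131672000 / 1771561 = -105630.95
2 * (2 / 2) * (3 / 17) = 6 / 17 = 0.35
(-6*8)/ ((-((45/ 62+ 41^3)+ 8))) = 2976/ 4273643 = 0.00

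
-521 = -521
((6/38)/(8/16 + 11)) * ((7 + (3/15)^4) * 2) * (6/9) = 0.13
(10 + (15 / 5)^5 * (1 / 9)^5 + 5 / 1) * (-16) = -58336 / 243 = -240.07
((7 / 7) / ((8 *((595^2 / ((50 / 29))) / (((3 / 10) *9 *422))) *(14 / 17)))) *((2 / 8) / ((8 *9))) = 633 / 216446720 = 0.00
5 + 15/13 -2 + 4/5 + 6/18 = 1031/195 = 5.29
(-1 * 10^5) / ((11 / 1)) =-100000 / 11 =-9090.91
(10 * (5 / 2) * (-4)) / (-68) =25 / 17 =1.47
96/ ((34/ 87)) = 4176/ 17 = 245.65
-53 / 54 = -0.98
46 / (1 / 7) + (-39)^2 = 1843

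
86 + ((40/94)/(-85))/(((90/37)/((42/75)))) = 77302214/898875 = 86.00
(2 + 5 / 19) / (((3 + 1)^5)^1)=43 / 19456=0.00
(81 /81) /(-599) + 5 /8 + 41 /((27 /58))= 88.70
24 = 24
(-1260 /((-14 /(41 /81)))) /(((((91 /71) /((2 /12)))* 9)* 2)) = 14555 /44226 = 0.33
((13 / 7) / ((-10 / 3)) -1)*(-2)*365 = 7957 / 7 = 1136.71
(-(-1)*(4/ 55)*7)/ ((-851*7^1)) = -4/ 46805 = -0.00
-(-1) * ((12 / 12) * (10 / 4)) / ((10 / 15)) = 15 / 4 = 3.75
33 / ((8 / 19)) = 627 / 8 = 78.38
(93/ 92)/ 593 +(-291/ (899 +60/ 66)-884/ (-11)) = 475493217457/ 5940548284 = 80.04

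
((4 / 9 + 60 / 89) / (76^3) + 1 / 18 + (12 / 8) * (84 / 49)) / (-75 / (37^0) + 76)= 22451053 / 8546314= 2.63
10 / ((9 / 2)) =20 / 9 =2.22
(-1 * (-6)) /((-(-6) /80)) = 80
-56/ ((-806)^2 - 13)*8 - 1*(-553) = 359241071/ 649623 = 553.00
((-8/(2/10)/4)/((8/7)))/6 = -35/24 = -1.46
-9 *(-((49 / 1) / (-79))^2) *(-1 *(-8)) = 172872 / 6241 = 27.70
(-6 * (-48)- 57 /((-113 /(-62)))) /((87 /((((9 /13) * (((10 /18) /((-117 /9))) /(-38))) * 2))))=48350 /10522447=0.00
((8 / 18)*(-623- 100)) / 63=-964 / 189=-5.10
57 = 57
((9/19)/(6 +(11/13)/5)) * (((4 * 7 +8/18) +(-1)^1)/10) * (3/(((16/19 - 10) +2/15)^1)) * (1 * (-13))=1878435/2062744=0.91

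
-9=-9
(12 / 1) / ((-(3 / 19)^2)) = -1444 / 3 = -481.33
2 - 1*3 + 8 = 7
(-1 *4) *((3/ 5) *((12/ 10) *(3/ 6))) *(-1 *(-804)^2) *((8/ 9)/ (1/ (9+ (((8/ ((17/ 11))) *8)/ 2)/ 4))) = 4985160192/ 425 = 11729788.69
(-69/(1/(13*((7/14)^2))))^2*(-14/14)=-804609/16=-50288.06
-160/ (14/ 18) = -1440/ 7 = -205.71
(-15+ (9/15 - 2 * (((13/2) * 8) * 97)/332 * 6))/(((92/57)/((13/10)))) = -15123069/95450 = -158.44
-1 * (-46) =46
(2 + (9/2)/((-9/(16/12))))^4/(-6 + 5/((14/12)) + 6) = 896/1215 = 0.74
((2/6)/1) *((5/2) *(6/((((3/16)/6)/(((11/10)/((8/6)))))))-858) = -154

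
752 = 752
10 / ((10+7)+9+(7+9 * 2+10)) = 10 / 61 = 0.16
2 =2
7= 7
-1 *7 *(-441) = 3087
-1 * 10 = -10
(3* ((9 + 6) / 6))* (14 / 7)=15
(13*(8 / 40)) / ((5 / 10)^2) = 52 / 5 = 10.40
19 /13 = 1.46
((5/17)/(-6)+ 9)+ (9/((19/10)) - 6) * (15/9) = 13267/1938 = 6.85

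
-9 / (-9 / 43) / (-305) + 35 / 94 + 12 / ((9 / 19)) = 25.56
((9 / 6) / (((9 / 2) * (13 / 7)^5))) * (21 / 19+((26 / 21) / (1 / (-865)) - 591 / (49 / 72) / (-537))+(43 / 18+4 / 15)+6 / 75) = -16.08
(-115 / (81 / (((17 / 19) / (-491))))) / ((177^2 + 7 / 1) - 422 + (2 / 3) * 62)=1955 / 23391366678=0.00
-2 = -2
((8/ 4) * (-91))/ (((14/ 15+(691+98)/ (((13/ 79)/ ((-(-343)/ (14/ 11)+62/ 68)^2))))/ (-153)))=1569261330/ 19758062833283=0.00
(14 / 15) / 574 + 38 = 23371 / 615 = 38.00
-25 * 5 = -125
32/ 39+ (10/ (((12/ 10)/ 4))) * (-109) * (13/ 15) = -368324/ 117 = -3148.07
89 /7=12.71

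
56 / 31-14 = -378 / 31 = -12.19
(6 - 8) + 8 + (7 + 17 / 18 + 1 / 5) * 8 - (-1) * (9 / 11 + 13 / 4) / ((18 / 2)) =47261 / 660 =71.61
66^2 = 4356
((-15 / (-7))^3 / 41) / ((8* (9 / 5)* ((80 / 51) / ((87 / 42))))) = 554625 / 25200896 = 0.02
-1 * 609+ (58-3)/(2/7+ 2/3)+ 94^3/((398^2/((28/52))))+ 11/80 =-22581308597/41185040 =-548.29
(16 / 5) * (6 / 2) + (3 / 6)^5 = 9.63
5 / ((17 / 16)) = 80 / 17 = 4.71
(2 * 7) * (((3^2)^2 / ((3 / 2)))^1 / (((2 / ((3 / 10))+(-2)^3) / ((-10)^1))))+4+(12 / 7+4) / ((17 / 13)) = 675726 / 119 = 5678.37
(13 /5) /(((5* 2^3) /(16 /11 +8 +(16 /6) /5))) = 2678 /4125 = 0.65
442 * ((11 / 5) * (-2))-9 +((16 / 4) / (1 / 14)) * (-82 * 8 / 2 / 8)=-21249 / 5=-4249.80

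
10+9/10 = 109/10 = 10.90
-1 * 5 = -5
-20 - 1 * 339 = -359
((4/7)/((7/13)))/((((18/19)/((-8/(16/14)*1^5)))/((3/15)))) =-494/315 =-1.57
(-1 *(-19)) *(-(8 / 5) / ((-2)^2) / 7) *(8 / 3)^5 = -146.41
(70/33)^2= 4900/1089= 4.50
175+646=821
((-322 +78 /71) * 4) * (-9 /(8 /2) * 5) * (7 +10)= 17429760 /71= 245489.58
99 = 99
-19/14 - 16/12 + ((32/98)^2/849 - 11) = -18604721/1358966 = -13.69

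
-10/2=-5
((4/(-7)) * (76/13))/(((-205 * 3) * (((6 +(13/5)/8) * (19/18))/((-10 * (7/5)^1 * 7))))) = -10752/134849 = -0.08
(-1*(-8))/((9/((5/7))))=40/63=0.63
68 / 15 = 4.53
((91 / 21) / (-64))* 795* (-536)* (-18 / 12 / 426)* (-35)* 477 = 3853456425 / 2272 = 1696063.57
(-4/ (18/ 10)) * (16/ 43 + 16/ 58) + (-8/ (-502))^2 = -1017916592/ 707060223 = -1.44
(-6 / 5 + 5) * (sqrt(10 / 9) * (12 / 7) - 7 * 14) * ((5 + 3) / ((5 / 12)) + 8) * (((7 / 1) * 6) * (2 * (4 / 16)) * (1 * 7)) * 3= -111675312 / 25 + 651168 * sqrt(10) / 25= -4384645.52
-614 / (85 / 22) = -13508 / 85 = -158.92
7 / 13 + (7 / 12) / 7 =97 / 156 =0.62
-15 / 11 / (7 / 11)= -15 / 7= -2.14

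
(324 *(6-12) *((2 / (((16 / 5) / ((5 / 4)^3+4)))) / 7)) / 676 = -462915 / 302848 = -1.53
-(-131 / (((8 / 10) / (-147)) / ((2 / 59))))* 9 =-866565 / 118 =-7343.77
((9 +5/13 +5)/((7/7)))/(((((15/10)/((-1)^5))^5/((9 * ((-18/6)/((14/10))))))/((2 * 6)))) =119680/273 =438.39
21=21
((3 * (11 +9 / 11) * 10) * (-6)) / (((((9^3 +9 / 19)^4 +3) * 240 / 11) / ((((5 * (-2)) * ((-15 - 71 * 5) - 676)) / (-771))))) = 44302623950 / 9483879874381597491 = 0.00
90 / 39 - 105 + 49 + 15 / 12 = -2727 / 52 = -52.44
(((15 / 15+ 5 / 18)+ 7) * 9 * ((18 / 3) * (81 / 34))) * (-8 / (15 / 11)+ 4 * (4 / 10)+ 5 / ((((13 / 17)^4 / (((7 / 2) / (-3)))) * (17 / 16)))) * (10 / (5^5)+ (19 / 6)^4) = -13207735821518579 / 6069212500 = -2176186.09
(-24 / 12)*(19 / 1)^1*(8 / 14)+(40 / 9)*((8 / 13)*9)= 2.90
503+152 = 655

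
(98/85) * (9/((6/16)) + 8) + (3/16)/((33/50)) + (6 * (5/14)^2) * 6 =41.77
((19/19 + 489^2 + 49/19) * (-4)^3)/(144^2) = -4543367/6156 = -738.04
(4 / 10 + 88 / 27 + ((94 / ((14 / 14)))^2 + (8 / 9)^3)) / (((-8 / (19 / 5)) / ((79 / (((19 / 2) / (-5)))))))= 1272813161 / 7290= 174597.14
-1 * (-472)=472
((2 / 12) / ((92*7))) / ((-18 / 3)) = -1 / 23184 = -0.00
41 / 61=0.67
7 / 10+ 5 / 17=169 / 170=0.99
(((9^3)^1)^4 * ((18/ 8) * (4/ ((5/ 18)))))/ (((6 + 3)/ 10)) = 10167463313316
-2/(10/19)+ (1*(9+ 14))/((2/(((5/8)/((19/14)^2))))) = 739/7220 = 0.10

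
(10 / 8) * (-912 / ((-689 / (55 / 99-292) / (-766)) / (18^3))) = 1484249520960 / 689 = 2154208303.28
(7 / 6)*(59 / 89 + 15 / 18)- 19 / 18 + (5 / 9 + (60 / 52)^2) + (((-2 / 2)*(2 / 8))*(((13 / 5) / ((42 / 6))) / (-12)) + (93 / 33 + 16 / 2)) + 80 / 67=815523712603 / 55869493680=14.60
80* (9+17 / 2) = 1400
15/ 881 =0.02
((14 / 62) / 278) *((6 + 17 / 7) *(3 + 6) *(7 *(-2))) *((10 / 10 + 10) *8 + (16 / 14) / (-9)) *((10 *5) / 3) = -16331200 / 12927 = -1263.34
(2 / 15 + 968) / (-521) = -14522 / 7815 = -1.86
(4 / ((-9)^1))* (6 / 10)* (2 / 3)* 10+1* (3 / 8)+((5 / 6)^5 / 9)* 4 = -1.22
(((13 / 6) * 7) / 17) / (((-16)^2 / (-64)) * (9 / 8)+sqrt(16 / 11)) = -3003 / 14059 -728 * sqrt(11) / 42177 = -0.27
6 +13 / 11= 79 / 11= 7.18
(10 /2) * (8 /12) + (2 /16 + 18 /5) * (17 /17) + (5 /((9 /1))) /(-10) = 2521 /360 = 7.00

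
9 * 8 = 72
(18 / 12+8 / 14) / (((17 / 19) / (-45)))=-24795 / 238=-104.18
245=245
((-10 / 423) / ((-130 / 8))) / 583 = 8 / 3205917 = 0.00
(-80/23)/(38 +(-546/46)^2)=-1840/94631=-0.02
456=456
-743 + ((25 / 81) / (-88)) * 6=-882709 / 1188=-743.02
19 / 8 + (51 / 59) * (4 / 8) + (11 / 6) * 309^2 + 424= 82824345 / 472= 175475.31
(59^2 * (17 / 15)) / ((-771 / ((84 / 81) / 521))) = -1656956 / 162684855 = -0.01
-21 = -21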